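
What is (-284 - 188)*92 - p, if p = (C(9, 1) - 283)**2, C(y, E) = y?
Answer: -118500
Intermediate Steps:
p = 75076 (p = (9 - 283)**2 = (-274)**2 = 75076)
(-284 - 188)*92 - p = (-284 - 188)*92 - 1*75076 = -472*92 - 75076 = -43424 - 75076 = -118500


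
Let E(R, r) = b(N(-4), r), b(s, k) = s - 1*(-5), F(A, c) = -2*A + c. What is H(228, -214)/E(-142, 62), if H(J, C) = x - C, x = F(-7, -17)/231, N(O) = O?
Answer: 16477/77 ≈ 213.99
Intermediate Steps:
F(A, c) = c - 2*A
x = -1/77 (x = (-17 - 2*(-7))/231 = (-17 + 14)*(1/231) = -3*1/231 = -1/77 ≈ -0.012987)
b(s, k) = 5 + s (b(s, k) = s + 5 = 5 + s)
E(R, r) = 1 (E(R, r) = 5 - 4 = 1)
H(J, C) = -1/77 - C
H(228, -214)/E(-142, 62) = (-1/77 - 1*(-214))/1 = (-1/77 + 214)*1 = (16477/77)*1 = 16477/77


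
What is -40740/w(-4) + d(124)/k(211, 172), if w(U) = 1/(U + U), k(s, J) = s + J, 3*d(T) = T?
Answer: 374482204/1149 ≈ 3.2592e+5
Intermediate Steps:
d(T) = T/3
k(s, J) = J + s
w(U) = 1/(2*U)
-40740/w(-4) + d(124)/k(211, 172) = -40740/((½)/(-4)) + ((⅓)*124)/(172 + 211) = -40740/((½)*(-¼)) + (124/3)/383 = -40740/(-⅛) + (124/3)*(1/383) = -40740*(-8) + 124/1149 = 325920 + 124/1149 = 374482204/1149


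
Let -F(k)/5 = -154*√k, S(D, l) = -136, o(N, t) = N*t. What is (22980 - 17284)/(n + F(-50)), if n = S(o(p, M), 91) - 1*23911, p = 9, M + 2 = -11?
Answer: -136971712/607903209 - 21929600*I*√2/607903209 ≈ -0.22532 - 0.051017*I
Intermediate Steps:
M = -13 (M = -2 - 11 = -13)
n = -24047 (n = -136 - 1*23911 = -136 - 23911 = -24047)
F(k) = 770*√k (F(k) = -(-770)*√k = 770*√k)
(22980 - 17284)/(n + F(-50)) = (22980 - 17284)/(-24047 + 770*√(-50)) = 5696/(-24047 + 770*(5*I*√2)) = 5696/(-24047 + 3850*I*√2)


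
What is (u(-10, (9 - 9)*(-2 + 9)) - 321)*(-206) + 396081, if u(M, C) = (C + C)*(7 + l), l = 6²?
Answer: 462207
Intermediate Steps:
l = 36
u(M, C) = 86*C (u(M, C) = (C + C)*(7 + 36) = (2*C)*43 = 86*C)
(u(-10, (9 - 9)*(-2 + 9)) - 321)*(-206) + 396081 = (86*((9 - 9)*(-2 + 9)) - 321)*(-206) + 396081 = (86*(0*7) - 321)*(-206) + 396081 = (86*0 - 321)*(-206) + 396081 = (0 - 321)*(-206) + 396081 = -321*(-206) + 396081 = 66126 + 396081 = 462207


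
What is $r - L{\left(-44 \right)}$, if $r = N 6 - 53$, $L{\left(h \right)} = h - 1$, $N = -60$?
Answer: $-368$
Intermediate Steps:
$L{\left(h \right)} = -1 + h$ ($L{\left(h \right)} = h - 1 = -1 + h$)
$r = -413$ ($r = \left(-60\right) 6 - 53 = -360 - 53 = -413$)
$r - L{\left(-44 \right)} = -413 - \left(-1 - 44\right) = -413 - -45 = -413 + 45 = -368$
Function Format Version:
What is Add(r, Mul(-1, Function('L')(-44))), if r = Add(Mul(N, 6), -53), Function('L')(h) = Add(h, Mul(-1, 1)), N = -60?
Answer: -368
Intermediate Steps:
Function('L')(h) = Add(-1, h) (Function('L')(h) = Add(h, -1) = Add(-1, h))
r = -413 (r = Add(Mul(-60, 6), -53) = Add(-360, -53) = -413)
Add(r, Mul(-1, Function('L')(-44))) = Add(-413, Mul(-1, Add(-1, -44))) = Add(-413, Mul(-1, -45)) = Add(-413, 45) = -368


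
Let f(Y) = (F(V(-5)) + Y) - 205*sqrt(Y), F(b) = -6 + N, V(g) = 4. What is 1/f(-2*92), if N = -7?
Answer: I/(-197*I + 410*sqrt(46)) ≈ -2.5349e-5 + 0.00035782*I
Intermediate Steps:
F(b) = -13 (F(b) = -6 - 7 = -13)
f(Y) = -13 + Y - 205*sqrt(Y) (f(Y) = (-13 + Y) - 205*sqrt(Y) = -13 + Y - 205*sqrt(Y))
1/f(-2*92) = 1/(-13 - 2*92 - 205*2*I*sqrt(46)) = 1/(-13 - 184 - 410*I*sqrt(46)) = 1/(-197 - 410*I*sqrt(46))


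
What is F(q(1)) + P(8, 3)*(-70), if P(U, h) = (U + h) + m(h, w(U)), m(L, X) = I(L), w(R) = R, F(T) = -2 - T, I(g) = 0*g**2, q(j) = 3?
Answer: -775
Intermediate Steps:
I(g) = 0
m(L, X) = 0
P(U, h) = U + h (P(U, h) = (U + h) + 0 = U + h)
F(q(1)) + P(8, 3)*(-70) = (-2 - 1*3) + (8 + 3)*(-70) = (-2 - 3) + 11*(-70) = -5 - 770 = -775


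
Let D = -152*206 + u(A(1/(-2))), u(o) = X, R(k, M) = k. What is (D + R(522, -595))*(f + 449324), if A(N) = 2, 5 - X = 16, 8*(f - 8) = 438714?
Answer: -62115914685/4 ≈ -1.5529e+10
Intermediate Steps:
f = 219389/4 (f = 8 + (⅛)*438714 = 8 + 219357/4 = 219389/4 ≈ 54847.)
X = -11 (X = 5 - 1*16 = 5 - 16 = -11)
u(o) = -11
D = -31323 (D = -152*206 - 11 = -31312 - 11 = -31323)
(D + R(522, -595))*(f + 449324) = (-31323 + 522)*(219389/4 + 449324) = -30801*2016685/4 = -62115914685/4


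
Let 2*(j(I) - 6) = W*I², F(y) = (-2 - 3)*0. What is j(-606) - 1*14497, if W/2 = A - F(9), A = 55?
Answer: 20183489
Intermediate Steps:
F(y) = 0 (F(y) = -5*0 = 0)
W = 110 (W = 2*(55 - 1*0) = 2*(55 + 0) = 2*55 = 110)
j(I) = 6 + 55*I² (j(I) = 6 + (110*I²)/2 = 6 + 55*I²)
j(-606) - 1*14497 = (6 + 55*(-606)²) - 1*14497 = (6 + 55*367236) - 14497 = (6 + 20197980) - 14497 = 20197986 - 14497 = 20183489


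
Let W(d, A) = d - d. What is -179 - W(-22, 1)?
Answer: -179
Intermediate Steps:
W(d, A) = 0
-179 - W(-22, 1) = -179 - 1*0 = -179 + 0 = -179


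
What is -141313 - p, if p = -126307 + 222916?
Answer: -237922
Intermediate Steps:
p = 96609
-141313 - p = -141313 - 1*96609 = -141313 - 96609 = -237922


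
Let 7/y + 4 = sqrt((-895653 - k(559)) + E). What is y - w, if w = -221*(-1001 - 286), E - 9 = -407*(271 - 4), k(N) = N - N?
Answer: -285658284511/1004329 - 7*I*sqrt(1004313)/1004329 ≈ -2.8443e+5 - 0.0069848*I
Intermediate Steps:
k(N) = 0
E = -108660 (E = 9 - 407*(271 - 4) = 9 - 407*267 = 9 - 108669 = -108660)
w = 284427 (w = -221*(-1287) = 284427)
y = 7/(-4 + I*sqrt(1004313)) (y = 7/(-4 + sqrt((-895653 - 1*0) - 108660)) = 7/(-4 + sqrt((-895653 + 0) - 108660)) = 7/(-4 + sqrt(-895653 - 108660)) = 7/(-4 + sqrt(-1004313)) = 7/(-4 + I*sqrt(1004313)) ≈ -2.7879e-5 - 0.0069848*I)
y - w = (-28/1004329 - 7*I*sqrt(1004313)/1004329) - 1*284427 = (-28/1004329 - 7*I*sqrt(1004313)/1004329) - 284427 = -285658284511/1004329 - 7*I*sqrt(1004313)/1004329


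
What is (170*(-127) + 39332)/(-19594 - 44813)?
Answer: -5914/21469 ≈ -0.27547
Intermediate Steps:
(170*(-127) + 39332)/(-19594 - 44813) = (-21590 + 39332)/(-64407) = 17742*(-1/64407) = -5914/21469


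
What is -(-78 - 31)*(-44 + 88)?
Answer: 4796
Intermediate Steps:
-(-78 - 31)*(-44 + 88) = -(-109)*44 = -1*(-4796) = 4796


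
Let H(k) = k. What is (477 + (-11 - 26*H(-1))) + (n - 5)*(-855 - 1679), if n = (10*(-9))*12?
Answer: 2749882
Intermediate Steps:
n = -1080 (n = -90*12 = -1080)
(477 + (-11 - 26*H(-1))) + (n - 5)*(-855 - 1679) = (477 + (-11 - 26*(-1))) + (-1080 - 5)*(-855 - 1679) = (477 + (-11 + 26)) - 1085*(-2534) = (477 + 15) + 2749390 = 492 + 2749390 = 2749882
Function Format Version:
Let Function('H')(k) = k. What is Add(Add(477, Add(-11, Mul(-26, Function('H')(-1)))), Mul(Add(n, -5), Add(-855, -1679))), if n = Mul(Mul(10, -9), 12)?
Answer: 2749882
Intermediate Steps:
n = -1080 (n = Mul(-90, 12) = -1080)
Add(Add(477, Add(-11, Mul(-26, Function('H')(-1)))), Mul(Add(n, -5), Add(-855, -1679))) = Add(Add(477, Add(-11, Mul(-26, -1))), Mul(Add(-1080, -5), Add(-855, -1679))) = Add(Add(477, Add(-11, 26)), Mul(-1085, -2534)) = Add(Add(477, 15), 2749390) = Add(492, 2749390) = 2749882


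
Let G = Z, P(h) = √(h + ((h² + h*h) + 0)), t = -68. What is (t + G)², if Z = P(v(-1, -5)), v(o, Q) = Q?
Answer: 4669 - 408*√5 ≈ 3756.7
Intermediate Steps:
P(h) = √(h + 2*h²) (P(h) = √(h + ((h² + h²) + 0)) = √(h + (2*h² + 0)) = √(h + 2*h²))
Z = 3*√5 (Z = √(-5*(1 + 2*(-5))) = √(-5*(1 - 10)) = √(-5*(-9)) = √45 = 3*√5 ≈ 6.7082)
G = 3*√5 ≈ 6.7082
(t + G)² = (-68 + 3*√5)²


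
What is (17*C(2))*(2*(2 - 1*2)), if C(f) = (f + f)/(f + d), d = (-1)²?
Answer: 0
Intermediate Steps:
d = 1
C(f) = 2*f/(1 + f) (C(f) = (f + f)/(f + 1) = (2*f)/(1 + f) = 2*f/(1 + f))
(17*C(2))*(2*(2 - 1*2)) = (17*(2*2/(1 + 2)))*(2*(2 - 1*2)) = (17*(2*2/3))*(2*(2 - 2)) = (17*(2*2*(⅓)))*(2*0) = (17*(4/3))*0 = (68/3)*0 = 0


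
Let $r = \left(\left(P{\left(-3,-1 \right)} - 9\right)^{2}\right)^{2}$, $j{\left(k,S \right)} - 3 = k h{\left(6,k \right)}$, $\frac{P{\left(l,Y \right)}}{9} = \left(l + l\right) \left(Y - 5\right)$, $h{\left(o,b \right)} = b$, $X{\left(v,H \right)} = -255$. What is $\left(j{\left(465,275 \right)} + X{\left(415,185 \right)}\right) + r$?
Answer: $9845816598$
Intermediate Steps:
$P{\left(l,Y \right)} = 18 l \left(-5 + Y\right)$ ($P{\left(l,Y \right)} = 9 \left(l + l\right) \left(Y - 5\right) = 9 \cdot 2 l \left(-5 + Y\right) = 18 l \left(-5 + Y\right)$)
$j{\left(k,S \right)} = 3 + k^{2}$ ($j{\left(k,S \right)} = 3 + k k = 3 + k^{2}$)
$r = 9845600625$ ($r = \left(\left(18 \left(-3\right) \left(-5 - 1\right) - 9\right)^{2}\right)^{2} = \left(\left(18 \left(-3\right) \left(-6\right) - 9\right)^{2}\right)^{2} = \left(\left(324 - 9\right)^{2}\right)^{2} = \left(315^{2}\right)^{2} = 99225^{2} = 9845600625$)
$\left(j{\left(465,275 \right)} + X{\left(415,185 \right)}\right) + r = \left(\left(3 + 465^{2}\right) - 255\right) + 9845600625 = \left(\left(3 + 216225\right) - 255\right) + 9845600625 = \left(216228 - 255\right) + 9845600625 = 215973 + 9845600625 = 9845816598$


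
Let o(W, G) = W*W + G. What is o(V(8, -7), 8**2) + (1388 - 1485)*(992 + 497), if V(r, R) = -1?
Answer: -144368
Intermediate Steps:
o(W, G) = G + W**2 (o(W, G) = W**2 + G = G + W**2)
o(V(8, -7), 8**2) + (1388 - 1485)*(992 + 497) = (8**2 + (-1)**2) + (1388 - 1485)*(992 + 497) = (64 + 1) - 97*1489 = 65 - 144433 = -144368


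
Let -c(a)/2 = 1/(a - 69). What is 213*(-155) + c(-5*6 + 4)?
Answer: -3136423/95 ≈ -33015.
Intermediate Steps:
c(a) = -2/(-69 + a) (c(a) = -2/(a - 69) = -2/(-69 + a))
213*(-155) + c(-5*6 + 4) = 213*(-155) - 2/(-69 + (-5*6 + 4)) = -33015 - 2/(-69 + (-30 + 4)) = -33015 - 2/(-69 - 26) = -33015 - 2/(-95) = -33015 - 2*(-1/95) = -33015 + 2/95 = -3136423/95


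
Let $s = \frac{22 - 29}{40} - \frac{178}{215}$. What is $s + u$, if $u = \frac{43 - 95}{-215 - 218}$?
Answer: $- \frac{131497}{148952} \approx -0.88281$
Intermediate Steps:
$u = \frac{52}{433}$ ($u = - \frac{52}{-433} = \left(-52\right) \left(- \frac{1}{433}\right) = \frac{52}{433} \approx 0.12009$)
$s = - \frac{345}{344}$ ($s = \left(-7\right) \frac{1}{40} - \frac{178}{215} = - \frac{7}{40} - \frac{178}{215} = - \frac{345}{344} \approx -1.0029$)
$s + u = - \frac{345}{344} + \frac{52}{433} = - \frac{131497}{148952}$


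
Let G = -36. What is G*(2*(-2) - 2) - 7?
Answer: 209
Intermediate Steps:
G*(2*(-2) - 2) - 7 = -36*(2*(-2) - 2) - 7 = -36*(-4 - 2) - 7 = -36*(-6) - 7 = 216 - 7 = 209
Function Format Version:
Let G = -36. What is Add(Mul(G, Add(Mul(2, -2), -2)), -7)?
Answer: 209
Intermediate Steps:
Add(Mul(G, Add(Mul(2, -2), -2)), -7) = Add(Mul(-36, Add(Mul(2, -2), -2)), -7) = Add(Mul(-36, Add(-4, -2)), -7) = Add(Mul(-36, -6), -7) = Add(216, -7) = 209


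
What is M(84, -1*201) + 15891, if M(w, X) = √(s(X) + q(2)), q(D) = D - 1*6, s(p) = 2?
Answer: 15891 + I*√2 ≈ 15891.0 + 1.4142*I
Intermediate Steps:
q(D) = -6 + D (q(D) = D - 6 = -6 + D)
M(w, X) = I*√2 (M(w, X) = √(2 + (-6 + 2)) = √(2 - 4) = √(-2) = I*√2)
M(84, -1*201) + 15891 = I*√2 + 15891 = 15891 + I*√2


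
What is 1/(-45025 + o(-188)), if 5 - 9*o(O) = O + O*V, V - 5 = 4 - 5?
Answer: -1/44920 ≈ -2.2262e-5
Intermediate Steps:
V = 4 (V = 5 + (4 - 5) = 5 - 1 = 4)
o(O) = 5/9 - 5*O/9 (o(O) = 5/9 - (O + O*4)/9 = 5/9 - (O + 4*O)/9 = 5/9 - 5*O/9)
1/(-45025 + o(-188)) = 1/(-45025 + (5/9 - 5/9*(-188))) = 1/(-45025 + (5/9 + 940/9)) = 1/(-45025 + 105) = 1/(-44920) = -1/44920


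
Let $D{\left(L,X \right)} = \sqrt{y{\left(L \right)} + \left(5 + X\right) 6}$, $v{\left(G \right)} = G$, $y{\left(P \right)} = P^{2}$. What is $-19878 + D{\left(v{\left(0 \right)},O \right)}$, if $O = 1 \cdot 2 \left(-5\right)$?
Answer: $-19878 + i \sqrt{30} \approx -19878.0 + 5.4772 i$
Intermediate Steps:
$O = -10$ ($O = 2 \left(-5\right) = -10$)
$D{\left(L,X \right)} = \sqrt{30 + L^{2} + 6 X}$ ($D{\left(L,X \right)} = \sqrt{L^{2} + \left(5 + X\right) 6} = \sqrt{L^{2} + \left(30 + 6 X\right)} = \sqrt{30 + L^{2} + 6 X}$)
$-19878 + D{\left(v{\left(0 \right)},O \right)} = -19878 + \sqrt{30 + 0^{2} + 6 \left(-10\right)} = -19878 + \sqrt{30 + 0 - 60} = -19878 + \sqrt{-30} = -19878 + i \sqrt{30}$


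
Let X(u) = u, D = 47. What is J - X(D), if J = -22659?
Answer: -22706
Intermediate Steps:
J - X(D) = -22659 - 1*47 = -22659 - 47 = -22706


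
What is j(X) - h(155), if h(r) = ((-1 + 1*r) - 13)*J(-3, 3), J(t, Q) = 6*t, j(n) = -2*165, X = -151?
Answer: 2208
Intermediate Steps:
j(n) = -330
h(r) = 252 - 18*r (h(r) = ((-1 + 1*r) - 13)*(6*(-3)) = ((-1 + r) - 13)*(-18) = (-14 + r)*(-18) = 252 - 18*r)
j(X) - h(155) = -330 - (252 - 18*155) = -330 - (252 - 2790) = -330 - 1*(-2538) = -330 + 2538 = 2208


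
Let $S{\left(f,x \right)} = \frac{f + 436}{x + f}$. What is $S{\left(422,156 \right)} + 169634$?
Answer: $\frac{49024655}{289} \approx 1.6964 \cdot 10^{5}$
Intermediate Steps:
$S{\left(f,x \right)} = \frac{436 + f}{f + x}$
$S{\left(422,156 \right)} + 169634 = \frac{436 + 422}{422 + 156} + 169634 = \frac{1}{578} \cdot 858 + 169634 = \frac{429}{289} + 169634 = \frac{49024655}{289}$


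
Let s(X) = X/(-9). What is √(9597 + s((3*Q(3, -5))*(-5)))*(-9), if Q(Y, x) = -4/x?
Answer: -3*√86385 ≈ -881.74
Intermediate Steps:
s(X) = -X/9 (s(X) = X*(-⅑) = -X/9)
√(9597 + s((3*Q(3, -5))*(-5)))*(-9) = √(9597 - 3*(-4/(-5))*(-5)/9)*(-9) = √(9597 - 3*(-4*(-⅕))*(-5)/9)*(-9) = √(9597 - 3*(⅘)*(-5)/9)*(-9) = √(9597 - 4*(-5)/15)*(-9) = √(9597 - ⅑*(-12))*(-9) = √(9597 + 4/3)*(-9) = √(28795/3)*(-9) = (√86385/3)*(-9) = -3*√86385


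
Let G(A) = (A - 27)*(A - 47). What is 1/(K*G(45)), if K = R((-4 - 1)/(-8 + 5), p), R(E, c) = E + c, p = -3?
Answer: 1/48 ≈ 0.020833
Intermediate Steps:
G(A) = (-47 + A)*(-27 + A) (G(A) = (-27 + A)*(-47 + A) = (-47 + A)*(-27 + A))
K = -4/3 (K = (-4 - 1)/(-8 + 5) - 3 = -5/(-3) - 3 = -5*(-⅓) - 3 = 5/3 - 3 = -4/3 ≈ -1.3333)
1/(K*G(45)) = 1/(-4*(1269 + 45² - 74*45)/3) = 1/(-4*(1269 + 2025 - 3330)/3) = 1/(-4/3*(-36)) = 1/48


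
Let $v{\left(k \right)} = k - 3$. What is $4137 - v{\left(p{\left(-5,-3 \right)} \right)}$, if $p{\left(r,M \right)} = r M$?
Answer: $4125$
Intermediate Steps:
$p{\left(r,M \right)} = M r$
$v{\left(k \right)} = -3 + k$ ($v{\left(k \right)} = k - 3 = -3 + k$)
$4137 - v{\left(p{\left(-5,-3 \right)} \right)} = 4137 - \left(-3 - -15\right) = 4137 - \left(-3 + 15\right) = 4137 - 12 = 4125$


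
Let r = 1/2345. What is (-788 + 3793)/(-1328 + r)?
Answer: -7046725/3114159 ≈ -2.2628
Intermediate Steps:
r = 1/2345 ≈ 0.00042644
(-788 + 3793)/(-1328 + r) = (-788 + 3793)/(-1328 + 1/2345) = 3005/(-3114159/2345) = 3005*(-2345/3114159) = -7046725/3114159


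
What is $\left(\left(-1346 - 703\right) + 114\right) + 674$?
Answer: $-1261$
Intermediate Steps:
$\left(\left(-1346 - 703\right) + 114\right) + 674 = \left(-2049 + 114\right) + 674 = -1935 + 674 = -1261$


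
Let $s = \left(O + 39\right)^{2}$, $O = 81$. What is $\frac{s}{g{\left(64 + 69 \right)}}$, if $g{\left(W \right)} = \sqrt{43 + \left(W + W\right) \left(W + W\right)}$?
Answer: $\frac{14400 \sqrt{70799}}{70799} \approx 54.119$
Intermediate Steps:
$g{\left(W \right)} = \sqrt{43 + 4 W^{2}}$ ($g{\left(W \right)} = \sqrt{43 + 2 W 2 W} = \sqrt{43 + 4 W^{2}}$)
$s = 14400$ ($s = \left(81 + 39\right)^{2} = 120^{2} = 14400$)
$\frac{s}{g{\left(64 + 69 \right)}} = \frac{14400}{\sqrt{43 + 4 \left(64 + 69\right)^{2}}} = \frac{14400}{\sqrt{43 + 4 \cdot 133^{2}}} = \frac{14400}{\sqrt{43 + 4 \cdot 17689}} = \frac{14400}{\sqrt{43 + 70756}} = \frac{14400}{\sqrt{70799}} = 14400 \frac{\sqrt{70799}}{70799} = \frac{14400 \sqrt{70799}}{70799}$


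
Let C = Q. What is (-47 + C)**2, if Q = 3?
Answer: 1936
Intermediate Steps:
C = 3
(-47 + C)**2 = (-47 + 3)**2 = (-44)**2 = 1936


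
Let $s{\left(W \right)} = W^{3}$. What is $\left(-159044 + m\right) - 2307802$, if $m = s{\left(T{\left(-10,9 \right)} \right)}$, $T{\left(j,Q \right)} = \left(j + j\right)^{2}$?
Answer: $61533154$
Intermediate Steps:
$T{\left(j,Q \right)} = 4 j^{2}$ ($T{\left(j,Q \right)} = \left(2 j\right)^{2} = 4 j^{2}$)
$m = 64000000$ ($m = \left(4 \left(-10\right)^{2}\right)^{3} = \left(4 \cdot 100\right)^{3} = 400^{3} = 64000000$)
$\left(-159044 + m\right) - 2307802 = \left(-159044 + 64000000\right) - 2307802 = 63840956 - 2307802 = 61533154$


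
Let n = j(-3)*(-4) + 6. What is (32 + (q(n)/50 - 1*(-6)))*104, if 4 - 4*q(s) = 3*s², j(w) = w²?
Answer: 63752/25 ≈ 2550.1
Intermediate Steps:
n = -30 (n = (-3)²*(-4) + 6 = 9*(-4) + 6 = -36 + 6 = -30)
q(s) = 1 - 3*s²/4
(32 + (q(n)/50 - 1*(-6)))*104 = (32 + ((1 - ¾*(-30)²)/50 - 1*(-6)))*104 = (32 + ((1 - ¾*900)*(1/50) + 6))*104 = (32 + ((1 - 675)*(1/50) + 6))*104 = (32 + (-674*1/50 + 6))*104 = (32 + (-337/25 + 6))*104 = (32 - 187/25)*104 = (613/25)*104 = 63752/25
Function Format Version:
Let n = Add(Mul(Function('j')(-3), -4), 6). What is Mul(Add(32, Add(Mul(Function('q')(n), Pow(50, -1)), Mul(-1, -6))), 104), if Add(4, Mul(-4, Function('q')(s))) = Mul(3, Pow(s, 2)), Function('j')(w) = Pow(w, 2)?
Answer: Rational(63752, 25) ≈ 2550.1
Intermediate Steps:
n = -30 (n = Add(Mul(Pow(-3, 2), -4), 6) = Add(Mul(9, -4), 6) = Add(-36, 6) = -30)
Function('q')(s) = Add(1, Mul(Rational(-3, 4), Pow(s, 2))) (Function('q')(s) = Add(1, Mul(Rational(-1, 4), Mul(3, Pow(s, 2)))) = Add(1, Mul(Rational(-3, 4), Pow(s, 2))))
Mul(Add(32, Add(Mul(Function('q')(n), Pow(50, -1)), Mul(-1, -6))), 104) = Mul(Add(32, Add(Mul(Add(1, Mul(Rational(-3, 4), Pow(-30, 2))), Pow(50, -1)), Mul(-1, -6))), 104) = Mul(Add(32, Add(Mul(Add(1, Mul(Rational(-3, 4), 900)), Rational(1, 50)), 6)), 104) = Mul(Add(32, Add(Mul(Add(1, -675), Rational(1, 50)), 6)), 104) = Mul(Add(32, Add(Mul(-674, Rational(1, 50)), 6)), 104) = Mul(Add(32, Add(Rational(-337, 25), 6)), 104) = Mul(Add(32, Rational(-187, 25)), 104) = Mul(Rational(613, 25), 104) = Rational(63752, 25)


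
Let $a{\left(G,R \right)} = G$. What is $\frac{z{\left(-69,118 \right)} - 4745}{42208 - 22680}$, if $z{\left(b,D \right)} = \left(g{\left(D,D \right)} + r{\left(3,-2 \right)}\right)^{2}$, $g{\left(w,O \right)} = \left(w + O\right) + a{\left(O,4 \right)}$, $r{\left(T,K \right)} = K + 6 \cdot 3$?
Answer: $\frac{132155}{19528} \approx 6.7675$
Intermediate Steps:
$r{\left(T,K \right)} = 18 + K$ ($r{\left(T,K \right)} = K + 18 = 18 + K$)
$g{\left(w,O \right)} = w + 2 O$ ($g{\left(w,O \right)} = \left(w + O\right) + O = \left(O + w\right) + O = w + 2 O$)
$z{\left(b,D \right)} = \left(16 + 3 D\right)^{2}$ ($z{\left(b,D \right)} = \left(\left(D + 2 D\right) + \left(18 - 2\right)\right)^{2} = \left(3 D + 16\right)^{2} = \left(16 + 3 D\right)^{2}$)
$\frac{z{\left(-69,118 \right)} - 4745}{42208 - 22680} = \frac{\left(16 + 3 \cdot 118\right)^{2} - 4745}{42208 - 22680} = \frac{\left(16 + 354\right)^{2} - 4745}{19528} = \left(370^{2} - 4745\right) \frac{1}{19528} = \left(136900 - 4745\right) \frac{1}{19528} = 132155 \cdot \frac{1}{19528} = \frac{132155}{19528}$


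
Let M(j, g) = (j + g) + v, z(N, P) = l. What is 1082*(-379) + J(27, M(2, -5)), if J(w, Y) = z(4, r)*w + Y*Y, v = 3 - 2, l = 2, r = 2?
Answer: -410020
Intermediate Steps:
z(N, P) = 2
v = 1
M(j, g) = 1 + g + j (M(j, g) = (j + g) + 1 = (g + j) + 1 = 1 + g + j)
J(w, Y) = Y**2 + 2*w (J(w, Y) = 2*w + Y*Y = 2*w + Y**2 = Y**2 + 2*w)
1082*(-379) + J(27, M(2, -5)) = 1082*(-379) + ((1 - 5 + 2)**2 + 2*27) = -410078 + ((-2)**2 + 54) = -410078 + (4 + 54) = -410078 + 58 = -410020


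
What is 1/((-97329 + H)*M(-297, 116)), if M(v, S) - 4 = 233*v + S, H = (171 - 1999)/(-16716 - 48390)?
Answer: 10851/72957595979621 ≈ 1.4873e-10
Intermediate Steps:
H = 914/32553 (H = -1828/(-65106) = -1828*(-1/65106) = 914/32553 ≈ 0.028077)
M(v, S) = 4 + S + 233*v (M(v, S) = 4 + (233*v + S) = 4 + (S + 233*v) = 4 + S + 233*v)
1/((-97329 + H)*M(-297, 116)) = 1/((-97329 + 914/32553)*(4 + 116 + 233*(-297))) = 1/((-3168350023/32553)*(4 + 116 - 69201)) = -32553/3168350023/(-69081) = -32553/3168350023*(-1/69081) = 10851/72957595979621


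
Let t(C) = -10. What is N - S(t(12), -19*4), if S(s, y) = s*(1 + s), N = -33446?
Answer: -33536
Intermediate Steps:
N - S(t(12), -19*4) = -33446 - (-10)*(1 - 10) = -33446 - (-10)*(-9) = -33446 - 1*90 = -33446 - 90 = -33536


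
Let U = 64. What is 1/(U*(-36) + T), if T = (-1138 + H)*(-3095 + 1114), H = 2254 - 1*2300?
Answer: 1/2343200 ≈ 4.2677e-7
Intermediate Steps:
H = -46 (H = 2254 - 2300 = -46)
T = 2345504 (T = (-1138 - 46)*(-3095 + 1114) = -1184*(-1981) = 2345504)
1/(U*(-36) + T) = 1/(64*(-36) + 2345504) = 1/(-2304 + 2345504) = 1/2343200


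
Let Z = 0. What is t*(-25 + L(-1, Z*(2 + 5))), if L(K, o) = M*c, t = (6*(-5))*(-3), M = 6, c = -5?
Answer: -4950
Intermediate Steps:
t = 90 (t = -30*(-3) = 90)
L(K, o) = -30 (L(K, o) = 6*(-5) = -30)
t*(-25 + L(-1, Z*(2 + 5))) = 90*(-25 - 30) = 90*(-55) = -4950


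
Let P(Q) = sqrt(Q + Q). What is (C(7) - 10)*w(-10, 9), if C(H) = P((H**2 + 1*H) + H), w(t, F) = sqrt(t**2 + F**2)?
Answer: sqrt(181)*(-10 + 3*sqrt(14)) ≈ 16.480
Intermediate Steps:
w(t, F) = sqrt(F**2 + t**2)
P(Q) = sqrt(2)*sqrt(Q) (P(Q) = sqrt(2*Q) = sqrt(2)*sqrt(Q))
C(H) = sqrt(2)*sqrt(H**2 + 2*H) (C(H) = sqrt(2)*sqrt((H**2 + 1*H) + H) = sqrt(2)*sqrt((H**2 + H) + H) = sqrt(2)*sqrt((H + H**2) + H) = sqrt(2)*sqrt(H**2 + 2*H))
(C(7) - 10)*w(-10, 9) = (sqrt(2)*sqrt(7*(2 + 7)) - 10)*sqrt(9**2 + (-10)**2) = (sqrt(2)*sqrt(7*9) - 10)*sqrt(81 + 100) = (sqrt(2)*sqrt(63) - 10)*sqrt(181) = (sqrt(2)*(3*sqrt(7)) - 10)*sqrt(181) = (3*sqrt(14) - 10)*sqrt(181) = (-10 + 3*sqrt(14))*sqrt(181) = sqrt(181)*(-10 + 3*sqrt(14))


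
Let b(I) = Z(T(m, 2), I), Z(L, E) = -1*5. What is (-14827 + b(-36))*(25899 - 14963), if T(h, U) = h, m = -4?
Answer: -162202752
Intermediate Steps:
Z(L, E) = -5
b(I) = -5
(-14827 + b(-36))*(25899 - 14963) = (-14827 - 5)*(25899 - 14963) = -14832*10936 = -162202752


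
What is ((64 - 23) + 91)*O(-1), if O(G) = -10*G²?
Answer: -1320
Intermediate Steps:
((64 - 23) + 91)*O(-1) = ((64 - 23) + 91)*(-10*(-1)²) = (41 + 91)*(-10*1) = 132*(-10) = -1320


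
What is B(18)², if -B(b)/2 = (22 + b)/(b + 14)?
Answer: 25/4 ≈ 6.2500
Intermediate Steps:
B(b) = -2*(22 + b)/(14 + b) (B(b) = -2*(22 + b)/(b + 14) = -2*(22 + b)/(14 + b))
B(18)² = (2*(-22 - 1*18)/(14 + 18))² = (2*(-22 - 18)/32)² = (2*(1/32)*(-40))² = (-5/2)² = 25/4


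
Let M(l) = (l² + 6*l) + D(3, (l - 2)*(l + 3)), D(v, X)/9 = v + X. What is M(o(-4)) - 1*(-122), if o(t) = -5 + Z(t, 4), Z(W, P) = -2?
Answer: 480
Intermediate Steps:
o(t) = -7 (o(t) = -5 - 2 = -7)
D(v, X) = 9*X + 9*v (D(v, X) = 9*(v + X) = 9*(X + v) = 9*X + 9*v)
M(l) = 27 + l² + 6*l + 9*(-2 + l)*(3 + l) (M(l) = (l² + 6*l) + (9*((l - 2)*(l + 3)) + 9*3) = (l² + 6*l) + (9*((-2 + l)*(3 + l)) + 27) = (l² + 6*l) + (9*(-2 + l)*(3 + l) + 27) = (l² + 6*l) + (27 + 9*(-2 + l)*(3 + l)) = 27 + l² + 6*l + 9*(-2 + l)*(3 + l))
M(o(-4)) - 1*(-122) = (-27 + 10*(-7)² + 15*(-7)) - 1*(-122) = (-27 + 10*49 - 105) + 122 = (-27 + 490 - 105) + 122 = 358 + 122 = 480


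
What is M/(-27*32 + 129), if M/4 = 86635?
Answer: -69308/147 ≈ -471.48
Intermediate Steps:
M = 346540 (M = 4*86635 = 346540)
M/(-27*32 + 129) = 346540/(-27*32 + 129) = 346540/(-864 + 129) = 346540/(-735) = 346540*(-1/735) = -69308/147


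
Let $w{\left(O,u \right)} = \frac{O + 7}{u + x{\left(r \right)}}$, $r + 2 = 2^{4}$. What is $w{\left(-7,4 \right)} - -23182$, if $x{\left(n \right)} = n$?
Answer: $23182$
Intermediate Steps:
$r = 14$ ($r = -2 + 2^{4} = -2 + 16 = 14$)
$w{\left(O,u \right)} = \frac{7 + O}{14 + u}$ ($w{\left(O,u \right)} = \frac{O + 7}{u + 14} = \frac{7 + O}{14 + u}$)
$w{\left(-7,4 \right)} - -23182 = \frac{7 - 7}{14 + 4} - -23182 = \frac{1}{18} \cdot 0 + 23182 = 0 + 23182 = 23182$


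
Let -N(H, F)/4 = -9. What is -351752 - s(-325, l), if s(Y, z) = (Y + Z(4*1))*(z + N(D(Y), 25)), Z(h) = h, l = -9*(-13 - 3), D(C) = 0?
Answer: -293972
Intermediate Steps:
N(H, F) = 36 (N(H, F) = -4*(-9) = 36)
l = 144 (l = -9*(-16) = 144)
s(Y, z) = (4 + Y)*(36 + z) (s(Y, z) = (Y + 4*1)*(z + 36) = (Y + 4)*(36 + z) = (4 + Y)*(36 + z))
-351752 - s(-325, l) = -351752 - (144 + 4*144 + 36*(-325) - 325*144) = -351752 - (144 + 576 - 11700 - 46800) = -351752 - 1*(-57780) = -351752 + 57780 = -293972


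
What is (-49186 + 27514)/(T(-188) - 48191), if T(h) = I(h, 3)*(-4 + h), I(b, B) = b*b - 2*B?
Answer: 504/158909 ≈ 0.0031716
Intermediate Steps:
I(b, B) = b**2 - 2*B
T(h) = (-6 + h**2)*(-4 + h) (T(h) = (h**2 - 2*3)*(-4 + h) = (h**2 - 6)*(-4 + h) = (-6 + h**2)*(-4 + h))
(-49186 + 27514)/(T(-188) - 48191) = (-49186 + 27514)/((-6 + (-188)**2)*(-4 - 188) - 48191) = -21672/((-6 + 35344)*(-192) - 48191) = -21672/(35338*(-192) - 48191) = -21672/(-6784896 - 48191) = -21672/(-6833087) = -21672*(-1/6833087) = 504/158909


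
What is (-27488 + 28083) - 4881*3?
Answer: -14048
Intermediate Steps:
(-27488 + 28083) - 4881*3 = 595 - 14643 = -14048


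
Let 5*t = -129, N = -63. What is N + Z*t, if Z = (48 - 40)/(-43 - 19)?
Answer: -9249/155 ≈ -59.671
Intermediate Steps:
t = -129/5 (t = (⅕)*(-129) = -129/5 ≈ -25.800)
Z = -4/31 (Z = 8/(-62) = 8*(-1/62) = -4/31 ≈ -0.12903)
N + Z*t = -63 - 4/31*(-129/5) = -63 + 516/155 = -9249/155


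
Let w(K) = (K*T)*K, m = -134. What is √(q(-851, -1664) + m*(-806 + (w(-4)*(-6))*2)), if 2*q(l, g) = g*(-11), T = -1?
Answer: 2*√22857 ≈ 302.37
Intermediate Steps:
w(K) = -K² (w(K) = (K*(-1))*K = (-K)*K = -K²)
q(l, g) = -11*g/2 (q(l, g) = (g*(-11))/2 = (-11*g)/2 = -11*g/2)
√(q(-851, -1664) + m*(-806 + (w(-4)*(-6))*2)) = √(-11/2*(-1664) - 134*(-806 + (-1*(-4)²*(-6))*2)) = √(9152 - 134*(-806 + (-1*16*(-6))*2)) = √(9152 - 134*(-806 - 16*(-6)*2)) = √(9152 - 134*(-806 + 96*2)) = √(9152 - 134*(-806 + 192)) = √(9152 - 134*(-614)) = √(9152 + 82276) = √91428 = 2*√22857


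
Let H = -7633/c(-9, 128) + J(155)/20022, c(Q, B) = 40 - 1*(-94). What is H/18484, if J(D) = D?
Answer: -38201789/12397902708 ≈ -0.0030813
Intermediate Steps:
c(Q, B) = 134 (c(Q, B) = 40 + 94 = 134)
H = -38201789/670737 (H = -7633/134 + 155/20022 = -38201789/670737 ≈ -56.955)
H/18484 = -38201789/670737/18484 = -38201789/670737*1/18484 = -38201789/12397902708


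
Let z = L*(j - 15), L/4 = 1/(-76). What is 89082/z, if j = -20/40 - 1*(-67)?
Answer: -3385116/103 ≈ -32865.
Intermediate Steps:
L = -1/19 (L = 4/(-76) = 4*(-1/76) = -1/19 ≈ -0.052632)
j = 133/2 (j = -20*1/40 + 67 = -½ + 67 = 133/2 ≈ 66.500)
z = -103/38 (z = -(133/2 - 15)/19 = -1/19*103/2 = -103/38 ≈ -2.7105)
89082/z = 89082/(-103/38) = 89082*(-38/103) = -3385116/103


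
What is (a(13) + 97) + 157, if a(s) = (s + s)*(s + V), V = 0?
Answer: 592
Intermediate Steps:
a(s) = 2*s² (a(s) = (s + s)*(s + 0) = (2*s)*s = 2*s²)
(a(13) + 97) + 157 = (2*13² + 97) + 157 = (2*169 + 97) + 157 = (338 + 97) + 157 = 435 + 157 = 592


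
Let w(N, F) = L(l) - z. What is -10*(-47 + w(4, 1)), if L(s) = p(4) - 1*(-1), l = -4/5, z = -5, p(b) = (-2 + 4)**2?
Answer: 370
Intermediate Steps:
p(b) = 4 (p(b) = 2**2 = 4)
l = -4/5 (l = -4*1/5 = -4/5 ≈ -0.80000)
L(s) = 5 (L(s) = 4 - 1*(-1) = 4 + 1 = 5)
w(N, F) = 10 (w(N, F) = 5 - 1*(-5) = 5 + 5 = 10)
-10*(-47 + w(4, 1)) = -10*(-47 + 10) = -10*(-37) = 370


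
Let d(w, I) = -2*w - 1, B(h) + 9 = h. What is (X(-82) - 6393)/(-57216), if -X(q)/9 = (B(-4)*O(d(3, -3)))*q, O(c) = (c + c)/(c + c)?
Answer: 5329/19072 ≈ 0.27941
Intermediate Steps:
B(h) = -9 + h
d(w, I) = -1 - 2*w
O(c) = 1 (O(c) = (2*c)/((2*c)) = (2*c)*(1/(2*c)) = 1)
X(q) = 117*q (X(q) = -9*(-9 - 4)*1*q = -9*(-13*1)*q = -(-117)*q = 117*q)
(X(-82) - 6393)/(-57216) = (117*(-82) - 6393)/(-57216) = (-9594 - 6393)*(-1/57216) = -15987*(-1/57216) = 5329/19072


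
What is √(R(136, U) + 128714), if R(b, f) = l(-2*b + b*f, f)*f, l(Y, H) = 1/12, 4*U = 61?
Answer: √18534999/12 ≈ 358.77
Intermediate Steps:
U = 61/4 (U = (¼)*61 = 61/4 ≈ 15.250)
l(Y, H) = 1/12
R(b, f) = f/12
√(R(136, U) + 128714) = √((1/12)*(61/4) + 128714) = √(61/48 + 128714) = √(6178333/48) = √18534999/12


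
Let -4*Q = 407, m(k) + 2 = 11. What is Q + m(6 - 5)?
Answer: -371/4 ≈ -92.750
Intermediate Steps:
m(k) = 9 (m(k) = -2 + 11 = 9)
Q = -407/4 (Q = -¼*407 = -407/4 ≈ -101.75)
Q + m(6 - 5) = -407/4 + 9 = -371/4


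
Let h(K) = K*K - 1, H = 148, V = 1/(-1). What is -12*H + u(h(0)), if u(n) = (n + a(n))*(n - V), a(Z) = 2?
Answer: -1776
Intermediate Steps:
V = -1
h(K) = -1 + K**2 (h(K) = K**2 - 1 = -1 + K**2)
u(n) = (1 + n)*(2 + n) (u(n) = (n + 2)*(n - 1*(-1)) = (2 + n)*(n + 1) = (2 + n)*(1 + n) = (1 + n)*(2 + n))
-12*H + u(h(0)) = -12*148 + (2 + (-1 + 0**2)**2 + 3*(-1 + 0**2)) = -1776 + (2 + (-1 + 0)**2 + 3*(-1 + 0)) = -1776 + (2 + (-1)**2 + 3*(-1)) = -1776 + (2 + 1 - 3) = -1776 + 0 = -1776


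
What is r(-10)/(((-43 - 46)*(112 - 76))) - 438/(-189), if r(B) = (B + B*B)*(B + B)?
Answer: 16144/5607 ≈ 2.8793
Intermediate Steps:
r(B) = 2*B*(B + B²) (r(B) = (B + B²)*(2*B) = 2*B*(B + B²))
r(-10)/(((-43 - 46)*(112 - 76))) - 438/(-189) = (2*(-10)²*(1 - 10))/(((-43 - 46)*(112 - 76))) - 438/(-189) = (2*100*(-9))/((-89*36)) - 438*(-1/189) = -1800/(-3204) + 146/63 = -1800*(-1/3204) + 146/63 = 50/89 + 146/63 = 16144/5607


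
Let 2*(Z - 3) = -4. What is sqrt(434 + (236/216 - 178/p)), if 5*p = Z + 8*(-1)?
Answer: 5*sqrt(357042)/126 ≈ 23.712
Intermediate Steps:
Z = 1 (Z = 3 + (1/2)*(-4) = 3 - 2 = 1)
p = -7/5 (p = (1 + 8*(-1))/5 = (1 - 8)/5 = (1/5)*(-7) = -7/5 ≈ -1.4000)
sqrt(434 + (236/216 - 178/p)) = sqrt(434 + (236/216 - 178/(-7/5))) = sqrt(434 + (236*(1/216) - 178*(-5/7))) = sqrt(434 + (59/54 + 890/7)) = sqrt(434 + 48473/378) = sqrt(212525/378) = 5*sqrt(357042)/126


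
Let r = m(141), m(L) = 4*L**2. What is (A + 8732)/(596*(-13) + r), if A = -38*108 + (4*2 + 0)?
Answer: 1159/17944 ≈ 0.064590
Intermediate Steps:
r = 79524 (r = 4*141**2 = 4*19881 = 79524)
A = -4096 (A = -4104 + (8 + 0) = -4104 + 8 = -4096)
(A + 8732)/(596*(-13) + r) = (-4096 + 8732)/(596*(-13) + 79524) = 4636/(-7748 + 79524) = 4636/71776 = 4636*(1/71776) = 1159/17944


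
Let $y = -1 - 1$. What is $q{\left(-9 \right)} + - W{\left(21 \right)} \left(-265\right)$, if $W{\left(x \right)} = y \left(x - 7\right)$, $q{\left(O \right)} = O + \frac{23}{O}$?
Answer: $- \frac{66884}{9} \approx -7431.6$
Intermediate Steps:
$y = -2$ ($y = -1 - 1 = -2$)
$W{\left(x \right)} = 14 - 2 x$ ($W{\left(x \right)} = - 2 \left(x - 7\right) = - 2 \left(-7 + x\right) = 14 - 2 x$)
$q{\left(-9 \right)} + - W{\left(21 \right)} \left(-265\right) = \left(-9 + \frac{23}{-9}\right) + - (14 - 42) \left(-265\right) = \left(-9 + 23 \left(- \frac{1}{9}\right)\right) + - (14 - 42) \left(-265\right) = \left(-9 - \frac{23}{9}\right) + \left(-1\right) \left(-28\right) \left(-265\right) = - \frac{104}{9} + 28 \left(-265\right) = - \frac{104}{9} - 7420 = - \frac{66884}{9}$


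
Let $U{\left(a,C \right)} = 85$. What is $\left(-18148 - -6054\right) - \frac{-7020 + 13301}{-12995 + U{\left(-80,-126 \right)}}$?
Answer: $- \frac{156127259}{12910} \approx -12094.0$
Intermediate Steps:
$\left(-18148 - -6054\right) - \frac{-7020 + 13301}{-12995 + U{\left(-80,-126 \right)}} = \left(-18148 - -6054\right) - \frac{-7020 + 13301}{-12995 + 85} = \left(-18148 + 6054\right) - \frac{6281}{-12910} = -12094 - 6281 \left(- \frac{1}{12910}\right) = -12094 - - \frac{6281}{12910} = -12094 + \frac{6281}{12910} = - \frac{156127259}{12910}$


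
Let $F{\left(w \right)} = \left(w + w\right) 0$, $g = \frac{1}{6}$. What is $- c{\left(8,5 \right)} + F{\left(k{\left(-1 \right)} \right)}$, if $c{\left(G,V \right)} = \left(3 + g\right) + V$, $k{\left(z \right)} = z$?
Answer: $- \frac{49}{6} \approx -8.1667$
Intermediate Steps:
$g = \frac{1}{6} \approx 0.16667$
$c{\left(G,V \right)} = \frac{19}{6} + V$ ($c{\left(G,V \right)} = \left(3 + \frac{1}{6}\right) + V = \frac{19}{6} + V$)
$F{\left(w \right)} = 0$ ($F{\left(w \right)} = 2 w 0 = 0$)
$- c{\left(8,5 \right)} + F{\left(k{\left(-1 \right)} \right)} = - (\frac{19}{6} + 5) + 0 = \left(-1\right) \frac{49}{6} + 0 = - \frac{49}{6} + 0 = - \frac{49}{6}$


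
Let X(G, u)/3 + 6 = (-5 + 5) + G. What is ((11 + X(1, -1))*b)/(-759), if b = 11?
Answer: 4/69 ≈ 0.057971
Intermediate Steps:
X(G, u) = -18 + 3*G (X(G, u) = -18 + 3*((-5 + 5) + G) = -18 + 3*(0 + G) = -18 + 3*G)
((11 + X(1, -1))*b)/(-759) = ((11 + (-18 + 3*1))*11)/(-759) = ((11 + (-18 + 3))*11)*(-1/759) = ((11 - 15)*11)*(-1/759) = -4*11*(-1/759) = -44*(-1/759) = 4/69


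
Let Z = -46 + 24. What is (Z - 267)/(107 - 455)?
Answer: 289/348 ≈ 0.83046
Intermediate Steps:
Z = -22
(Z - 267)/(107 - 455) = (-22 - 267)/(107 - 455) = -289/(-348) = -289*(-1/348) = 289/348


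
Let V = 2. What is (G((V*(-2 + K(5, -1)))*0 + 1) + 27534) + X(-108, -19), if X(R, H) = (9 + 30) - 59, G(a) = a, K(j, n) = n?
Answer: 27515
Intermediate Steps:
X(R, H) = -20 (X(R, H) = 39 - 59 = -20)
(G((V*(-2 + K(5, -1)))*0 + 1) + 27534) + X(-108, -19) = (((2*(-2 - 1))*0 + 1) + 27534) - 20 = (((2*(-3))*0 + 1) + 27534) - 20 = ((-6*0 + 1) + 27534) - 20 = ((0 + 1) + 27534) - 20 = (1 + 27534) - 20 = 27535 - 20 = 27515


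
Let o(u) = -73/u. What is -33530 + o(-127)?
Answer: -4258237/127 ≈ -33529.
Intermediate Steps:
-33530 + o(-127) = -33530 - 73/(-127) = -33530 - 73*(-1/127) = -33530 + 73/127 = -4258237/127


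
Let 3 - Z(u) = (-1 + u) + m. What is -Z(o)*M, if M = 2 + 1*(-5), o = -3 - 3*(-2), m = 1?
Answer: 0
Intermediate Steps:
o = 3 (o = -3 + 6 = 3)
Z(u) = 3 - u (Z(u) = 3 - ((-1 + u) + 1) = 3 - u)
M = -3 (M = 2 - 5 = -3)
-Z(o)*M = -(3 - 1*3)*(-3) = -(3 - 3)*(-3) = -0*(-3) = -1*0 = 0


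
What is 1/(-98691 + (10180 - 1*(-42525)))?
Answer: -1/45986 ≈ -2.1746e-5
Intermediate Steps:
1/(-98691 + (10180 - 1*(-42525))) = 1/(-98691 + (10180 + 42525)) = 1/(-98691 + 52705) = 1/(-45986) = -1/45986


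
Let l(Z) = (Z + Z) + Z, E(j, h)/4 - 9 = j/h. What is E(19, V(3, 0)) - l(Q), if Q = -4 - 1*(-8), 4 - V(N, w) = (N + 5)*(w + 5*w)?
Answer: 43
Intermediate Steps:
V(N, w) = 4 - 6*w*(5 + N) (V(N, w) = 4 - (N + 5)*(w + 5*w) = 4 - (5 + N)*6*w = 4 - 6*w*(5 + N))
Q = 4 (Q = -4 + 8 = 4)
E(j, h) = 36 + 4*j/h (E(j, h) = 36 + 4*(j/h) = 36 + 4*j/h)
l(Z) = 3*Z (l(Z) = 2*Z + Z = 3*Z)
E(19, V(3, 0)) - l(Q) = (36 + 4*19/(4 - 30*0 - 6*3*0)) - 3*4 = (36 + 4*19/(4 + 0 + 0)) - 1*12 = (36 + 4*19/4) - 12 = (36 + 4*19*(¼)) - 12 = (36 + 19) - 12 = 55 - 12 = 43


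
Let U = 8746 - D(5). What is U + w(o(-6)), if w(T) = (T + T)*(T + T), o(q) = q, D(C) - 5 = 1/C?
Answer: 44424/5 ≈ 8884.8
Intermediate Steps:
D(C) = 5 + 1/C
w(T) = 4*T² (w(T) = (2*T)*(2*T) = 4*T²)
U = 43704/5 (U = 8746 - (5 + 1/5) = 8746 - (5 + ⅕) = 8746 - 1*26/5 = 8746 - 26/5 = 43704/5 ≈ 8740.8)
U + w(o(-6)) = 43704/5 + 4*(-6)² = 43704/5 + 4*36 = 43704/5 + 144 = 44424/5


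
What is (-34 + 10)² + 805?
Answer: 1381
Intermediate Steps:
(-34 + 10)² + 805 = (-24)² + 805 = 576 + 805 = 1381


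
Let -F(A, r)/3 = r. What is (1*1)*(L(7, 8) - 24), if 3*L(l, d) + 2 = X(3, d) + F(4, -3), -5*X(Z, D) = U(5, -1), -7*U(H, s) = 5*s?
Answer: -152/7 ≈ -21.714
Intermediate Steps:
F(A, r) = -3*r
U(H, s) = -5*s/7
X(Z, D) = -1/7 (X(Z, D) = -(-1)*(-1)/7 = -1/5*5/7 = -1/7)
L(l, d) = 16/7 (L(l, d) = -2/3 + (-1/7 - 3*(-3))/3 = -2/3 + (-1/7 + 9)/3 = -2/3 + (1/3)*(62/7) = -2/3 + 62/21 = 16/7)
(1*1)*(L(7, 8) - 24) = (1*1)*(16/7 - 24) = 1*(-152/7) = -152/7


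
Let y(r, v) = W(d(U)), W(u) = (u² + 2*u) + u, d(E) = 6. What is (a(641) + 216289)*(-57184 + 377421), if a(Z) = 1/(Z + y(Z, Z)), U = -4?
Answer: 48138299962872/695 ≈ 6.9264e+10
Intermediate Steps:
W(u) = u² + 3*u
y(r, v) = 54 (y(r, v) = 6*(3 + 6) = 6*9 = 54)
a(Z) = 1/(54 + Z) (a(Z) = 1/(Z + 54) = 1/(54 + Z))
(a(641) + 216289)*(-57184 + 377421) = (1/(54 + 641) + 216289)*(-57184 + 377421) = (1/695 + 216289)*320237 = (150320856/695)*320237 = 48138299962872/695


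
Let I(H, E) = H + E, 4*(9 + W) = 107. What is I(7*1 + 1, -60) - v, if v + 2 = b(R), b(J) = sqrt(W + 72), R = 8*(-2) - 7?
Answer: -50 - sqrt(359)/2 ≈ -59.474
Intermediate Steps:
W = 71/4 (W = -9 + (1/4)*107 = -9 + 107/4 = 71/4 ≈ 17.750)
R = -23 (R = -16 - 7 = -23)
b(J) = sqrt(359)/2 (b(J) = sqrt(71/4 + 72) = sqrt(359/4) = sqrt(359)/2)
I(H, E) = E + H
v = -2 + sqrt(359)/2 ≈ 7.4736
I(7*1 + 1, -60) - v = (-60 + (7*1 + 1)) - (-2 + sqrt(359)/2) = (-60 + (7 + 1)) + (2 - sqrt(359)/2) = (-60 + 8) + (2 - sqrt(359)/2) = -52 + (2 - sqrt(359)/2) = -50 - sqrt(359)/2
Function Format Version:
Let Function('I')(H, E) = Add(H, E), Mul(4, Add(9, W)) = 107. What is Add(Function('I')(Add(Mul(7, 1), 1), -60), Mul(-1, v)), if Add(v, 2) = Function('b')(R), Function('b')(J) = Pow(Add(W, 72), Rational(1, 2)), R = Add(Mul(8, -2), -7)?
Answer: Add(-50, Mul(Rational(-1, 2), Pow(359, Rational(1, 2)))) ≈ -59.474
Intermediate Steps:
W = Rational(71, 4) (W = Add(-9, Mul(Rational(1, 4), 107)) = Add(-9, Rational(107, 4)) = Rational(71, 4) ≈ 17.750)
R = -23 (R = Add(-16, -7) = -23)
Function('b')(J) = Mul(Rational(1, 2), Pow(359, Rational(1, 2))) (Function('b')(J) = Pow(Add(Rational(71, 4), 72), Rational(1, 2)) = Pow(Rational(359, 4), Rational(1, 2)) = Mul(Rational(1, 2), Pow(359, Rational(1, 2))))
Function('I')(H, E) = Add(E, H)
v = Add(-2, Mul(Rational(1, 2), Pow(359, Rational(1, 2)))) ≈ 7.4736
Add(Function('I')(Add(Mul(7, 1), 1), -60), Mul(-1, v)) = Add(Add(-60, Add(Mul(7, 1), 1)), Mul(-1, Add(-2, Mul(Rational(1, 2), Pow(359, Rational(1, 2)))))) = Add(Add(-60, Add(7, 1)), Add(2, Mul(Rational(-1, 2), Pow(359, Rational(1, 2))))) = Add(Add(-60, 8), Add(2, Mul(Rational(-1, 2), Pow(359, Rational(1, 2))))) = Add(-52, Add(2, Mul(Rational(-1, 2), Pow(359, Rational(1, 2))))) = Add(-50, Mul(Rational(-1, 2), Pow(359, Rational(1, 2))))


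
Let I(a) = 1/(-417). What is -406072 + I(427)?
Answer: -169332025/417 ≈ -4.0607e+5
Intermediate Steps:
I(a) = -1/417
-406072 + I(427) = -406072 - 1/417 = -169332025/417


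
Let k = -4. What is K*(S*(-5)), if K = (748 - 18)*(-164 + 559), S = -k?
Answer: -5767000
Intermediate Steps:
S = 4 (S = -1*(-4) = 4)
K = 288350 (K = 730*395 = 288350)
K*(S*(-5)) = 288350*(4*(-5)) = 288350*(-20) = -5767000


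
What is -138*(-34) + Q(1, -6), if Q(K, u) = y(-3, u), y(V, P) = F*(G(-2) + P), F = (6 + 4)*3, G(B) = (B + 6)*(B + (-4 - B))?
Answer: 4032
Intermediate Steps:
G(B) = -24 - 4*B (G(B) = (6 + B)*(-4) = -24 - 4*B)
F = 30 (F = 10*3 = 30)
y(V, P) = -480 + 30*P (y(V, P) = 30*((-24 - 4*(-2)) + P) = 30*((-24 + 8) + P) = 30*(-16 + P) = -480 + 30*P)
Q(K, u) = -480 + 30*u
-138*(-34) + Q(1, -6) = -138*(-34) + (-480 + 30*(-6)) = 4692 + (-480 - 180) = 4692 - 660 = 4032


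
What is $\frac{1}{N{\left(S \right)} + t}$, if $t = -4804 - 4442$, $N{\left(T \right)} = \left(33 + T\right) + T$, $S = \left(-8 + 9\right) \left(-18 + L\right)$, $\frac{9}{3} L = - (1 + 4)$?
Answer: $- \frac{3}{27757} \approx -0.00010808$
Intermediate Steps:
$L = - \frac{5}{3}$ ($L = \frac{\left(-1\right) \left(1 + 4\right)}{3} = \frac{\left(-1\right) 5}{3} = \frac{1}{3} \left(-5\right) = - \frac{5}{3} \approx -1.6667$)
$S = - \frac{59}{3}$ ($S = \left(-8 + 9\right) \left(-18 - \frac{5}{3}\right) = 1 \left(- \frac{59}{3}\right) = - \frac{59}{3} \approx -19.667$)
$N{\left(T \right)} = 33 + 2 T$
$t = -9246$ ($t = -4804 - 4442 = -9246$)
$\frac{1}{N{\left(S \right)} + t} = \frac{1}{\left(33 + 2 \left(- \frac{59}{3}\right)\right) - 9246} = \frac{1}{\left(33 - \frac{118}{3}\right) - 9246} = \frac{1}{- \frac{19}{3} - 9246} = \frac{1}{- \frac{27757}{3}} = - \frac{3}{27757}$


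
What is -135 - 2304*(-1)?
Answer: 2169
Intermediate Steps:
-135 - 2304*(-1) = -135 - 64*(-36) = -135 + 2304 = 2169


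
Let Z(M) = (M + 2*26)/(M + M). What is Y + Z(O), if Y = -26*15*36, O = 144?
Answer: -1010831/72 ≈ -14039.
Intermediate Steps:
Z(M) = (52 + M)/(2*M) (Z(M) = (M + 52)/((2*M)) = (52 + M)*(1/(2*M)) = (52 + M)/(2*M))
Y = -14040 (Y = -390*36 = -14040)
Y + Z(O) = -14040 + (1/2)*(52 + 144)/144 = -14040 + (1/2)*(1/144)*196 = -14040 + 49/72 = -1010831/72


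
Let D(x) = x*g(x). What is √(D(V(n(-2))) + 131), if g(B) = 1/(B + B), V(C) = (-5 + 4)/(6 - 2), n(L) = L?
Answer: √526/2 ≈ 11.467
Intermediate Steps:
V(C) = -¼ (V(C) = -1/4 = -1*¼ = -¼)
g(B) = 1/(2*B)
D(x) = ½ (D(x) = x*(1/(2*x)) = ½)
√(D(V(n(-2))) + 131) = √(½ + 131) = √(263/2) = √526/2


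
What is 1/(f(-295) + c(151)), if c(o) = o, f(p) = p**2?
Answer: 1/87176 ≈ 1.1471e-5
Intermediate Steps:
1/(f(-295) + c(151)) = 1/((-295)**2 + 151) = 1/(87025 + 151) = 1/87176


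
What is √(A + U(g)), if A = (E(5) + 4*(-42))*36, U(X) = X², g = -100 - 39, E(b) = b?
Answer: √13453 ≈ 115.99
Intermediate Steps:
g = -139
A = -5868 (A = (5 + 4*(-42))*36 = (5 - 168)*36 = -163*36 = -5868)
√(A + U(g)) = √(-5868 + (-139)²) = √(-5868 + 19321) = √13453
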